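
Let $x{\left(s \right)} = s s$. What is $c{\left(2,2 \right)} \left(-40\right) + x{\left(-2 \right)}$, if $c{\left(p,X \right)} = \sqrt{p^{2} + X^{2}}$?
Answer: $4 - 80 \sqrt{2} \approx -109.14$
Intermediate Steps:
$c{\left(p,X \right)} = \sqrt{X^{2} + p^{2}}$
$x{\left(s \right)} = s^{2}$
$c{\left(2,2 \right)} \left(-40\right) + x{\left(-2 \right)} = \sqrt{2^{2} + 2^{2}} \left(-40\right) + \left(-2\right)^{2} = \sqrt{4 + 4} \left(-40\right) + 4 = \sqrt{8} \left(-40\right) + 4 = 2 \sqrt{2} \left(-40\right) + 4 = - 80 \sqrt{2} + 4 = 4 - 80 \sqrt{2}$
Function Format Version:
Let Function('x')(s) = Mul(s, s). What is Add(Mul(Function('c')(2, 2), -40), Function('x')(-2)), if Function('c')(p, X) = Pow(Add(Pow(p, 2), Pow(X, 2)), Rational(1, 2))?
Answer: Add(4, Mul(-80, Pow(2, Rational(1, 2)))) ≈ -109.14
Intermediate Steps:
Function('c')(p, X) = Pow(Add(Pow(X, 2), Pow(p, 2)), Rational(1, 2))
Function('x')(s) = Pow(s, 2)
Add(Mul(Function('c')(2, 2), -40), Function('x')(-2)) = Add(Mul(Pow(Add(Pow(2, 2), Pow(2, 2)), Rational(1, 2)), -40), Pow(-2, 2)) = Add(Mul(Pow(Add(4, 4), Rational(1, 2)), -40), 4) = Add(Mul(Pow(8, Rational(1, 2)), -40), 4) = Add(Mul(Mul(2, Pow(2, Rational(1, 2))), -40), 4) = Add(Mul(-80, Pow(2, Rational(1, 2))), 4) = Add(4, Mul(-80, Pow(2, Rational(1, 2))))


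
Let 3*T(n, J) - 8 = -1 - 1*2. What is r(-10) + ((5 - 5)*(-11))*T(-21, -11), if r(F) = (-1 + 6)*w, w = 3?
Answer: 15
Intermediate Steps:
T(n, J) = 5/3 (T(n, J) = 8/3 + (-1 - 1*2)/3 = 8/3 + (-1 - 2)/3 = 8/3 + (⅓)*(-3) = 8/3 - 1 = 5/3)
r(F) = 15 (r(F) = (-1 + 6)*3 = 5*3 = 15)
r(-10) + ((5 - 5)*(-11))*T(-21, -11) = 15 + ((5 - 5)*(-11))*(5/3) = 15 + (0*(-11))*(5/3) = 15 + 0*(5/3) = 15 + 0 = 15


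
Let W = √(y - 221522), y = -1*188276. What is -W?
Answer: -I*√409798 ≈ -640.15*I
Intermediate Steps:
y = -188276
W = I*√409798 (W = √(-188276 - 221522) = √(-409798) = I*√409798 ≈ 640.15*I)
-W = -I*√409798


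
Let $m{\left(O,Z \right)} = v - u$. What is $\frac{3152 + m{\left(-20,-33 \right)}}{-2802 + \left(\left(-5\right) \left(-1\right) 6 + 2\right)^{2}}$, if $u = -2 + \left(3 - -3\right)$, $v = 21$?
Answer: $- \frac{3169}{1778} \approx -1.7823$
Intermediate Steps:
$u = 4$ ($u = -2 + \left(3 + 3\right) = -2 + 6 = 4$)
$m{\left(O,Z \right)} = 17$ ($m{\left(O,Z \right)} = 21 - 4 = 17$)
$\frac{3152 + m{\left(-20,-33 \right)}}{-2802 + \left(\left(-5\right) \left(-1\right) 6 + 2\right)^{2}} = \frac{3152 + 17}{-2802 + \left(\left(-5\right) \left(-1\right) 6 + 2\right)^{2}} = \frac{3169}{-2802 + \left(5 \cdot 6 + 2\right)^{2}} = \frac{3169}{-2802 + \left(30 + 2\right)^{2}} = \frac{3169}{-2802 + 32^{2}} = \frac{3169}{-2802 + 1024} = \frac{3169}{-1778} = 3169 \left(- \frac{1}{1778}\right) = - \frac{3169}{1778}$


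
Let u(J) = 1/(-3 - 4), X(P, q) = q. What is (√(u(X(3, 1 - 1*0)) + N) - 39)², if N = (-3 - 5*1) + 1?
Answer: 10597/7 - 390*I*√14/7 ≈ 1513.9 - 208.46*I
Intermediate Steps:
u(J) = -⅐ (u(J) = 1/(-7) = -⅐)
N = -7 (N = (-3 - 5) + 1 = -8 + 1 = -7)
(√(u(X(3, 1 - 1*0)) + N) - 39)² = (√(-⅐ - 7) - 39)² = (√(-50/7) - 39)² = (5*I*√14/7 - 39)² = (-39 + 5*I*√14/7)²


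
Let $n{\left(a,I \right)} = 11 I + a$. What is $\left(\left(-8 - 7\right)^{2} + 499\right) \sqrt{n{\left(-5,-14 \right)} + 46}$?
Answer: $724 i \sqrt{113} \approx 7696.2 i$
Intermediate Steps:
$n{\left(a,I \right)} = a + 11 I$
$\left(\left(-8 - 7\right)^{2} + 499\right) \sqrt{n{\left(-5,-14 \right)} + 46} = \left(\left(-8 - 7\right)^{2} + 499\right) \sqrt{\left(-5 + 11 \left(-14\right)\right) + 46} = \left(\left(-15\right)^{2} + 499\right) \sqrt{\left(-5 - 154\right) + 46} = \left(225 + 499\right) \sqrt{-159 + 46} = 724 \sqrt{-113} = 724 i \sqrt{113}$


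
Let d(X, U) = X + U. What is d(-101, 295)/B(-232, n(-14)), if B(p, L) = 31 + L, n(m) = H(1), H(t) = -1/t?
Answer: 97/15 ≈ 6.4667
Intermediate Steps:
n(m) = -1 (n(m) = -1/1 = -1*1 = -1)
d(X, U) = U + X
d(-101, 295)/B(-232, n(-14)) = (295 - 101)/(31 - 1) = 194/30 = 194*(1/30) = 97/15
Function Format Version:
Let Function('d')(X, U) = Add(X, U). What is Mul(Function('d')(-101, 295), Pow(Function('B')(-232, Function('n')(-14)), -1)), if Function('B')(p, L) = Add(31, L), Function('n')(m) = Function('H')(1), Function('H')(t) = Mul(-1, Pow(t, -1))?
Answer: Rational(97, 15) ≈ 6.4667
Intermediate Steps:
Function('n')(m) = -1 (Function('n')(m) = Mul(-1, Pow(1, -1)) = Mul(-1, 1) = -1)
Function('d')(X, U) = Add(U, X)
Mul(Function('d')(-101, 295), Pow(Function('B')(-232, Function('n')(-14)), -1)) = Mul(Add(295, -101), Pow(Add(31, -1), -1)) = Mul(194, Pow(30, -1)) = Mul(194, Rational(1, 30)) = Rational(97, 15)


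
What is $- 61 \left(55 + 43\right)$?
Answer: $-5978$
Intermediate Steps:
$- 61 \left(55 + 43\right) = \left(-61\right) 98 = -5978$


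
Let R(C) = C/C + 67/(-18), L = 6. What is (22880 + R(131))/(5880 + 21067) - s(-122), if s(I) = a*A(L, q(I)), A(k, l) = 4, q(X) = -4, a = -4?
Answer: 8172527/485046 ≈ 16.849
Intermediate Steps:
R(C) = -49/18 (R(C) = 1 + 67*(-1/18) = 1 - 67/18 = -49/18)
s(I) = -16 (s(I) = -4*4 = -16)
(22880 + R(131))/(5880 + 21067) - s(-122) = (22880 - 49/18)/(5880 + 21067) - 1*(-16) = (411791/18)/26947 + 16 = (411791/18)*(1/26947) + 16 = 411791/485046 + 16 = 8172527/485046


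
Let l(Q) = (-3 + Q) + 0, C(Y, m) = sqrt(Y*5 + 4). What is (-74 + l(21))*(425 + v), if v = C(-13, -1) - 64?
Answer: -20216 - 56*I*sqrt(61) ≈ -20216.0 - 437.37*I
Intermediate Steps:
C(Y, m) = sqrt(4 + 5*Y) (C(Y, m) = sqrt(5*Y + 4) = sqrt(4 + 5*Y))
v = -64 + I*sqrt(61) (v = sqrt(4 + 5*(-13)) - 64 = sqrt(4 - 65) - 64 = sqrt(-61) - 64 = I*sqrt(61) - 64 = -64 + I*sqrt(61) ≈ -64.0 + 7.8102*I)
l(Q) = -3 + Q
(-74 + l(21))*(425 + v) = (-74 + (-3 + 21))*(425 + (-64 + I*sqrt(61))) = (-74 + 18)*(361 + I*sqrt(61)) = -56*(361 + I*sqrt(61)) = -20216 - 56*I*sqrt(61)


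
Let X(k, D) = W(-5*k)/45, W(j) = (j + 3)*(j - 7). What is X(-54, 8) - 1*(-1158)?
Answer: 41303/15 ≈ 2753.5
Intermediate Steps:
W(j) = (-7 + j)*(3 + j) (W(j) = (3 + j)*(-7 + j) = (-7 + j)*(3 + j))
X(k, D) = -7/15 + 4*k/9 + 5*k**2/9 (X(k, D) = (-21 + (-5*k)**2 - (-20)*k)/45 = (-21 + 25*k**2 + 20*k)*(1/45) = (-21 + 20*k + 25*k**2)*(1/45) = -7/15 + 4*k/9 + 5*k**2/9)
X(-54, 8) - 1*(-1158) = (-7/15 + (4/9)*(-54) + (5/9)*(-54)**2) - 1*(-1158) = (-7/15 - 24 + (5/9)*2916) + 1158 = (-7/15 - 24 + 1620) + 1158 = 23933/15 + 1158 = 41303/15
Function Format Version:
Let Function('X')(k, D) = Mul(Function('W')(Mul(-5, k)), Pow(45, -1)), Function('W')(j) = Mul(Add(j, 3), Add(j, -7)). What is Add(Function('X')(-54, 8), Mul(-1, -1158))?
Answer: Rational(41303, 15) ≈ 2753.5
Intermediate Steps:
Function('W')(j) = Mul(Add(-7, j), Add(3, j)) (Function('W')(j) = Mul(Add(3, j), Add(-7, j)) = Mul(Add(-7, j), Add(3, j)))
Function('X')(k, D) = Add(Rational(-7, 15), Mul(Rational(4, 9), k), Mul(Rational(5, 9), Pow(k, 2))) (Function('X')(k, D) = Mul(Add(-21, Pow(Mul(-5, k), 2), Mul(-4, Mul(-5, k))), Pow(45, -1)) = Mul(Add(-21, Mul(25, Pow(k, 2)), Mul(20, k)), Rational(1, 45)) = Mul(Add(-21, Mul(20, k), Mul(25, Pow(k, 2))), Rational(1, 45)) = Add(Rational(-7, 15), Mul(Rational(4, 9), k), Mul(Rational(5, 9), Pow(k, 2))))
Add(Function('X')(-54, 8), Mul(-1, -1158)) = Add(Add(Rational(-7, 15), Mul(Rational(4, 9), -54), Mul(Rational(5, 9), Pow(-54, 2))), Mul(-1, -1158)) = Add(Add(Rational(-7, 15), -24, Mul(Rational(5, 9), 2916)), 1158) = Add(Add(Rational(-7, 15), -24, 1620), 1158) = Add(Rational(23933, 15), 1158) = Rational(41303, 15)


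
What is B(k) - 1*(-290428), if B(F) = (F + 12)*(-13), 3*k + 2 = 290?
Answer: 289024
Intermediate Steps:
k = 96 (k = -⅔ + (⅓)*290 = -⅔ + 290/3 = 96)
B(F) = -156 - 13*F (B(F) = (12 + F)*(-13) = -156 - 13*F)
B(k) - 1*(-290428) = (-156 - 13*96) - 1*(-290428) = (-156 - 1248) + 290428 = -1404 + 290428 = 289024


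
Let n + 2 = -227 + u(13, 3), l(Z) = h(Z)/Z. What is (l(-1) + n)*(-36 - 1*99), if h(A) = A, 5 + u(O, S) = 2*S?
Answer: 30645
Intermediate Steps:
u(O, S) = -5 + 2*S
l(Z) = 1 (l(Z) = Z/Z = 1)
n = -228 (n = -2 + (-227 + (-5 + 2*3)) = -2 + (-227 + (-5 + 6)) = -2 + (-227 + 1) = -2 - 226 = -228)
(l(-1) + n)*(-36 - 1*99) = (1 - 228)*(-36 - 1*99) = -227*(-36 - 99) = -227*(-135) = 30645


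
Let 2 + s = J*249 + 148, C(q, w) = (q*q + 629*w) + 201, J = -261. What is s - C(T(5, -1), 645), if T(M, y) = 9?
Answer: -470830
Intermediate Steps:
C(q, w) = 201 + q² + 629*w (C(q, w) = (q² + 629*w) + 201 = 201 + q² + 629*w)
s = -64843 (s = -2 + (-261*249 + 148) = -2 + (-64989 + 148) = -2 - 64841 = -64843)
s - C(T(5, -1), 645) = -64843 - (201 + 9² + 629*645) = -64843 - (201 + 81 + 405705) = -64843 - 1*405987 = -64843 - 405987 = -470830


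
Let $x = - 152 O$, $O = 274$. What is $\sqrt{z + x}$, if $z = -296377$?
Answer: $5 i \sqrt{13521} \approx 581.4 i$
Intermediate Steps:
$x = -41648$ ($x = \left(-152\right) 274 = -41648$)
$\sqrt{z + x} = \sqrt{-296377 - 41648} = \sqrt{-338025} = 5 i \sqrt{13521}$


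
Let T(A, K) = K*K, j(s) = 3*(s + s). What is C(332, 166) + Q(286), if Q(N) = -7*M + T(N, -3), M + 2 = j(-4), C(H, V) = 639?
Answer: 830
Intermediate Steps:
j(s) = 6*s (j(s) = 3*(2*s) = 6*s)
M = -26 (M = -2 + 6*(-4) = -2 - 24 = -26)
T(A, K) = K²
Q(N) = 191 (Q(N) = -7*(-26) + (-3)² = 182 + 9 = 191)
C(332, 166) + Q(286) = 639 + 191 = 830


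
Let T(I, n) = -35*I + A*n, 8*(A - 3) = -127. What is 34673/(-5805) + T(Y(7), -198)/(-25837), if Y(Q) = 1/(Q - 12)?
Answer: -3642741329/599935140 ≈ -6.0719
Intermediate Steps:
A = -103/8 (A = 3 + (1/8)*(-127) = 3 - 127/8 = -103/8 ≈ -12.875)
Y(Q) = 1/(-12 + Q)
T(I, n) = -35*I - 103*n/8
34673/(-5805) + T(Y(7), -198)/(-25837) = 34673/(-5805) + (-35/(-12 + 7) - 103/8*(-198))/(-25837) = 34673*(-1/5805) + (-35/(-5) + 10197/4)*(-1/25837) = -34673/5805 + (-35*(-1/5) + 10197/4)*(-1/25837) = -34673/5805 + (7 + 10197/4)*(-1/25837) = -34673/5805 + (10225/4)*(-1/25837) = -34673/5805 - 10225/103348 = -3642741329/599935140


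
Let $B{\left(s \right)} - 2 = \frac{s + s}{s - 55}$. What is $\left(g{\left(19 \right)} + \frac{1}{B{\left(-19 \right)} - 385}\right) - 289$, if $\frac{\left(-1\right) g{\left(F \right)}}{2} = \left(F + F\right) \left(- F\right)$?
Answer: $\frac{16345523}{14152} \approx 1155.0$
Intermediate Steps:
$B{\left(s \right)} = 2 + \frac{2 s}{-55 + s}$ ($B{\left(s \right)} = 2 + \frac{s + s}{s - 55} = 2 + \frac{2 s}{-55 + s}$)
$g{\left(F \right)} = 4 F^{2}$ ($g{\left(F \right)} = - 2 \left(F + F\right) \left(- F\right) = - 2 \cdot 2 F \left(- F\right) = - 2 \left(- 2 F^{2}\right) = 4 F^{2}$)
$\left(g{\left(19 \right)} + \frac{1}{B{\left(-19 \right)} - 385}\right) - 289 = \left(4 \cdot 19^{2} + \frac{1}{\frac{2 \left(-55 + 2 \left(-19\right)\right)}{-55 - 19} - 385}\right) - 289 = \left(4 \cdot 361 + \frac{1}{\frac{2 \left(-55 - 38\right)}{-74} - 385}\right) - 289 = \left(1444 + \frac{1}{2 \left(- \frac{1}{74}\right) \left(-93\right) - 385}\right) - 289 = \left(1444 + \frac{1}{\frac{93}{37} - 385}\right) - 289 = \left(1444 + \frac{1}{- \frac{14152}{37}}\right) - 289 = \left(1444 - \frac{37}{14152}\right) - 289 = \frac{20435451}{14152} - 289 = \frac{16345523}{14152}$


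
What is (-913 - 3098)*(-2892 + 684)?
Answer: 8856288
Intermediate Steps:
(-913 - 3098)*(-2892 + 684) = -4011*(-2208) = 8856288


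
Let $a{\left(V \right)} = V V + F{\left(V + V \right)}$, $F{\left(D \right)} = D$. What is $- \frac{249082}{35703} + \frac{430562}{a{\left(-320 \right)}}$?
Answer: $- \frac{1662371539}{605522880} \approx -2.7453$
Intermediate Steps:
$a{\left(V \right)} = V^{2} + 2 V$ ($a{\left(V \right)} = V V + \left(V + V\right) = V^{2} + 2 V$)
$- \frac{249082}{35703} + \frac{430562}{a{\left(-320 \right)}} = - \frac{249082}{35703} + \frac{430562}{\left(-320\right) \left(2 - 320\right)} = \left(-249082\right) \frac{1}{35703} + \frac{430562}{\left(-320\right) \left(-318\right)} = - \frac{249082}{35703} + \frac{430562}{101760} = - \frac{249082}{35703} + 430562 \cdot \frac{1}{101760} = - \frac{249082}{35703} + \frac{215281}{50880} = - \frac{1662371539}{605522880}$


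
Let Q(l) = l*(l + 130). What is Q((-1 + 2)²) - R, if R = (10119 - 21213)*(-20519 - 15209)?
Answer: -396366301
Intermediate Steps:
Q(l) = l*(130 + l)
R = 396366432 (R = -11094*(-35728) = 396366432)
Q((-1 + 2)²) - R = (-1 + 2)²*(130 + (-1 + 2)²) - 1*396366432 = 1²*(130 + 1²) - 396366432 = 1*(130 + 1) - 396366432 = 1*131 - 396366432 = 131 - 396366432 = -396366301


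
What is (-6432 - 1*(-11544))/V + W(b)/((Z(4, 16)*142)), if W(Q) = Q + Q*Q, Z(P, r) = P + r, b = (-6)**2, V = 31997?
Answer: 14284521/22717870 ≈ 0.62878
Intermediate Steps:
b = 36
W(Q) = Q + Q**2
(-6432 - 1*(-11544))/V + W(b)/((Z(4, 16)*142)) = (-6432 - 1*(-11544))/31997 + (36*(1 + 36))/(((4 + 16)*142)) = (-6432 + 11544)*(1/31997) + (36*37)/((20*142)) = 5112*(1/31997) + 1332/2840 = 5112/31997 + 1332*(1/2840) = 5112/31997 + 333/710 = 14284521/22717870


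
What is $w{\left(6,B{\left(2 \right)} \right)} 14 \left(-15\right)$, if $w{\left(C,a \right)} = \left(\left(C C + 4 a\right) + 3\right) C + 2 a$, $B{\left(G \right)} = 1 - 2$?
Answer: $-43680$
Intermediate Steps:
$B{\left(G \right)} = -1$
$w{\left(C,a \right)} = 2 a + C \left(3 + C^{2} + 4 a\right)$ ($w{\left(C,a \right)} = \left(\left(C^{2} + 4 a\right) + 3\right) C + 2 a = \left(3 + C^{2} + 4 a\right) C + 2 a = C \left(3 + C^{2} + 4 a\right) + 2 a = 2 a + C \left(3 + C^{2} + 4 a\right)$)
$w{\left(6,B{\left(2 \right)} \right)} 14 \left(-15\right) = \left(6^{3} + 2 \left(-1\right) + 3 \cdot 6 + 4 \cdot 6 \left(-1\right)\right) 14 \left(-15\right) = \left(216 - 2 + 18 - 24\right) 14 \left(-15\right) = 208 \cdot 14 \left(-15\right) = 2912 \left(-15\right) = -43680$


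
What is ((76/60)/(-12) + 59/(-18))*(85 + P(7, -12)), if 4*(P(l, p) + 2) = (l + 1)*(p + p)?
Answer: -1421/12 ≈ -118.42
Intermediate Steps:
P(l, p) = -2 + p*(1 + l)/2 (P(l, p) = -2 + ((l + 1)*(p + p))/4 = -2 + ((1 + l)*(2*p))/4 = -2 + (2*p*(1 + l))/4 = -2 + p*(1 + l)/2)
((76/60)/(-12) + 59/(-18))*(85 + P(7, -12)) = ((76/60)/(-12) + 59/(-18))*(85 + (-2 + (½)*(-12) + (½)*7*(-12))) = ((76*(1/60))*(-1/12) + 59*(-1/18))*(85 + (-2 - 6 - 42)) = ((19/15)*(-1/12) - 59/18)*(85 - 50) = (-19/180 - 59/18)*35 = -203/60*35 = -1421/12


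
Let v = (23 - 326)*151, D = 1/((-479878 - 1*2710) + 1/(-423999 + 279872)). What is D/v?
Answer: 1427/31507944186681 ≈ 4.5290e-11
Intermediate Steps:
D = -144127/69553960677 (D = 1/((-479878 - 2710) + 1/(-144127)) = 1/(-482588 - 1/144127) = 1/(-69553960677/144127) = -144127/69553960677 ≈ -2.0722e-6)
v = -45753 (v = -303*151 = -45753)
D/v = -144127/69553960677/(-45753) = -144127/69553960677*(-1/45753) = 1427/31507944186681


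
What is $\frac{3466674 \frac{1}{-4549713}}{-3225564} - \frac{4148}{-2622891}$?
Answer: $\frac{1127455784242705}{712813880874717678} \approx 0.0015817$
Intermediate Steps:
$\frac{3466674 \frac{1}{-4549713}}{-3225564} - \frac{4148}{-2622891} = 3466674 \left(- \frac{1}{4549713}\right) \left(- \frac{1}{3225564}\right) - - \frac{4148}{2622891} = \left(- \frac{1155558}{1516571}\right) \left(- \frac{1}{3225564}\right) + \frac{4148}{2622891} = \frac{192593}{815299470174} + \frac{4148}{2622891} = \frac{1127455784242705}{712813880874717678}$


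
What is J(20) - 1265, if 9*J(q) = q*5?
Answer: -11285/9 ≈ -1253.9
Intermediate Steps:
J(q) = 5*q/9 (J(q) = (q*5)/9 = (5*q)/9 = 5*q/9)
J(20) - 1265 = (5/9)*20 - 1265 = 100/9 - 1265 = -11285/9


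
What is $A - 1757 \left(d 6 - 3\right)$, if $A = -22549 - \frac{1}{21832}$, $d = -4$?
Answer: $\frac{543398479}{21832} \approx 24890.0$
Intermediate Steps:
$A = - \frac{492289769}{21832}$ ($A = -22549 - \frac{1}{21832} = - \frac{492289769}{21832} \approx -22549.0$)
$A - 1757 \left(d 6 - 3\right) = - \frac{492289769}{21832} - 1757 \left(\left(-4\right) 6 - 3\right) = - \frac{492289769}{21832} - 1757 \left(-24 - 3\right) = - \frac{492289769}{21832} - -47439 = - \frac{492289769}{21832} + 47439 = \frac{543398479}{21832}$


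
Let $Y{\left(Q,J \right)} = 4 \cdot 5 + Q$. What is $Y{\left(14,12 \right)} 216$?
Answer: $7344$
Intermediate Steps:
$Y{\left(Q,J \right)} = 20 + Q$
$Y{\left(14,12 \right)} 216 = \left(20 + 14\right) 216 = 34 \cdot 216 = 7344$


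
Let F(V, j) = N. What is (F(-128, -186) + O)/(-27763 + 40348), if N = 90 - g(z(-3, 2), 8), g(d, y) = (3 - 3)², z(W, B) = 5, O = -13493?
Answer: -13403/12585 ≈ -1.0650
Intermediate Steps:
g(d, y) = 0 (g(d, y) = 0² = 0)
N = 90 (N = 90 - 1*0 = 90 + 0 = 90)
F(V, j) = 90
(F(-128, -186) + O)/(-27763 + 40348) = (90 - 13493)/(-27763 + 40348) = -13403/12585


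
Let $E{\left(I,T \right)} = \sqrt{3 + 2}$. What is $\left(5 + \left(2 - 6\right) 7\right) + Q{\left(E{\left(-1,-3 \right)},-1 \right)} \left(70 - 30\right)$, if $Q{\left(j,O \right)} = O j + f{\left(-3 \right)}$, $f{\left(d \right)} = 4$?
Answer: $137 - 40 \sqrt{5} \approx 47.557$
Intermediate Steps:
$E{\left(I,T \right)} = \sqrt{5}$
$Q{\left(j,O \right)} = 4 + O j$ ($Q{\left(j,O \right)} = O j + 4 = 4 + O j$)
$\left(5 + \left(2 - 6\right) 7\right) + Q{\left(E{\left(-1,-3 \right)},-1 \right)} \left(70 - 30\right) = \left(5 + \left(2 - 6\right) 7\right) + \left(4 - \sqrt{5}\right) \left(70 - 30\right) = \left(5 - 28\right) + \left(4 - \sqrt{5}\right) 40 = \left(5 - 28\right) + \left(160 - 40 \sqrt{5}\right) = -23 + \left(160 - 40 \sqrt{5}\right) = 137 - 40 \sqrt{5}$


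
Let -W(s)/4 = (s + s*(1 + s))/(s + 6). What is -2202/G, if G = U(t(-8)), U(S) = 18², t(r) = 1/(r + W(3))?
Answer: -367/54 ≈ -6.7963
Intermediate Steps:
W(s) = -4*(s + s*(1 + s))/(6 + s) (W(s) = -4*(s + s*(1 + s))/(s + 6) = -4*(s + s*(1 + s))/(6 + s))
t(r) = 1/(-20/3 + r) (t(r) = 1/(r - 4*3*(2 + 3)/(6 + 3)) = 1/(r - 4*3*5/9) = 1/(r - 4*3*⅑*5) = 1/(r - 20/3) = 1/(-20/3 + r))
U(S) = 324
G = 324
-2202/G = -2202/324 = -2202*1/324 = -367/54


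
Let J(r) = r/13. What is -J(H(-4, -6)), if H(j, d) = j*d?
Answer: -24/13 ≈ -1.8462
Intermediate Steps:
H(j, d) = d*j
J(r) = r/13 (J(r) = r*(1/13) = r/13)
-J(H(-4, -6)) = -(-6*(-4))/13 = -24/13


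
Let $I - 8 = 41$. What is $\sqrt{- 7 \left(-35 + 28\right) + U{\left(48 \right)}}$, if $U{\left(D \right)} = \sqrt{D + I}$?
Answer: $\sqrt{49 + \sqrt{97}} \approx 7.6713$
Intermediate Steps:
$I = 49$ ($I = 8 + 41 = 49$)
$U{\left(D \right)} = \sqrt{49 + D}$ ($U{\left(D \right)} = \sqrt{D + 49} = \sqrt{49 + D}$)
$\sqrt{- 7 \left(-35 + 28\right) + U{\left(48 \right)}} = \sqrt{- 7 \left(-35 + 28\right) + \sqrt{49 + 48}} = \sqrt{\left(-7\right) \left(-7\right) + \sqrt{97}} = \sqrt{49 + \sqrt{97}}$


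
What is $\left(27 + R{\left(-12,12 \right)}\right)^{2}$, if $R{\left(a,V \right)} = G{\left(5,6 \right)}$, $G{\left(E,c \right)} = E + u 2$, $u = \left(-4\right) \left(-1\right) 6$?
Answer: $6400$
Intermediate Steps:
$u = 24$ ($u = 4 \cdot 6 = 24$)
$G{\left(E,c \right)} = 48 + E$ ($G{\left(E,c \right)} = E + 24 \cdot 2 = E + 48 = 48 + E$)
$R{\left(a,V \right)} = 53$ ($R{\left(a,V \right)} = 48 + 5 = 53$)
$\left(27 + R{\left(-12,12 \right)}\right)^{2} = \left(27 + 53\right)^{2} = 80^{2} = 6400$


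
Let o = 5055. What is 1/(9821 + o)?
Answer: 1/14876 ≈ 6.7222e-5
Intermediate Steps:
1/(9821 + o) = 1/(9821 + 5055) = 1/14876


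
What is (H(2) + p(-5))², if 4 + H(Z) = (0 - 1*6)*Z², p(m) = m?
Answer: 1089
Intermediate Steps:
H(Z) = -4 - 6*Z² (H(Z) = -4 + (0 - 1*6)*Z² = -4 + (0 - 6)*Z² = -4 - 6*Z²)
(H(2) + p(-5))² = ((-4 - 6*2²) - 5)² = ((-4 - 6*4) - 5)² = ((-4 - 24) - 5)² = (-28 - 5)² = (-33)² = 1089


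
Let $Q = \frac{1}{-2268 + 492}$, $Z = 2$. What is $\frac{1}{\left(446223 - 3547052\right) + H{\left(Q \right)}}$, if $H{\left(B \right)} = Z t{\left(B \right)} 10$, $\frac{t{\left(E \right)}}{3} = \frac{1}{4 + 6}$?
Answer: $- \frac{1}{3100823} \approx -3.2249 \cdot 10^{-7}$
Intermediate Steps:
$t{\left(E \right)} = \frac{3}{10}$ ($t{\left(E \right)} = \frac{3}{4 + 6} = \frac{3}{10}$)
$Q = - \frac{1}{1776}$ ($Q = \frac{1}{-1776} = - \frac{1}{1776} \approx -0.00056306$)
$H{\left(B \right)} = 6$ ($H{\left(B \right)} = 2 \cdot \frac{3}{10} \cdot 10 = \frac{3}{5} \cdot 10 = 6$)
$\frac{1}{\left(446223 - 3547052\right) + H{\left(Q \right)}} = \frac{1}{\left(446223 - 3547052\right) + 6} = \frac{1}{-3100829 + 6} = \frac{1}{-3100823} = - \frac{1}{3100823}$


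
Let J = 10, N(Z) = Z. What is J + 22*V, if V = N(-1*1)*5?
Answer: -100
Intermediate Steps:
V = -5 (V = -1*1*5 = -1*5 = -5)
J + 22*V = 10 + 22*(-5) = 10 - 110 = -100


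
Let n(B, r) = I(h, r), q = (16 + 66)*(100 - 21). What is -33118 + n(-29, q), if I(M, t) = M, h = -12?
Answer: -33130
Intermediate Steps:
q = 6478 (q = 82*79 = 6478)
n(B, r) = -12
-33118 + n(-29, q) = -33118 - 12 = -33130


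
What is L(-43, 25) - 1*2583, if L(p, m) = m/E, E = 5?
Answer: -2578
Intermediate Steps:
L(p, m) = m/5
L(-43, 25) - 1*2583 = (⅕)*25 - 1*2583 = 5 - 2583 = -2578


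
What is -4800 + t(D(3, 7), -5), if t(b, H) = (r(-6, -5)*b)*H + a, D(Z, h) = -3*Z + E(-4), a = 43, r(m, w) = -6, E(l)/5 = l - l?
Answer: -5027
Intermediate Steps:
E(l) = 0 (E(l) = 5*(l - l) = 5*0 = 0)
D(Z, h) = -3*Z (D(Z, h) = -3*Z + 0 = -3*Z)
t(b, H) = 43 - 6*H*b (t(b, H) = (-6*b)*H + 43 = -6*H*b + 43 = 43 - 6*H*b)
-4800 + t(D(3, 7), -5) = -4800 + (43 - 6*(-5)*(-3*3)) = -4800 + (43 - 6*(-5)*(-9)) = -4800 + (43 - 270) = -4800 - 227 = -5027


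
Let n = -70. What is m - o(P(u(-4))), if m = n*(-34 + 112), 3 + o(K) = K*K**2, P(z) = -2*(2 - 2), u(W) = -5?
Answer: -5457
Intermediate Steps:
P(z) = 0 (P(z) = -2*0 = 0)
o(K) = -3 + K**3 (o(K) = -3 + K*K**2 = -3 + K**3)
m = -5460 (m = -70*(-34 + 112) = -70*78 = -5460)
m - o(P(u(-4))) = -5460 - (-3 + 0**3) = -5460 - (-3 + 0) = -5460 - 1*(-3) = -5460 + 3 = -5457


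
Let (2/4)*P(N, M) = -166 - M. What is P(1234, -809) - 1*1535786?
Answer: -1534500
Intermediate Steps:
P(N, M) = -332 - 2*M (P(N, M) = 2*(-166 - M) = -332 - 2*M)
P(1234, -809) - 1*1535786 = (-332 - 2*(-809)) - 1*1535786 = (-332 + 1618) - 1535786 = 1286 - 1535786 = -1534500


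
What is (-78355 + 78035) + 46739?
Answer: 46419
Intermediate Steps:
(-78355 + 78035) + 46739 = -320 + 46739 = 46419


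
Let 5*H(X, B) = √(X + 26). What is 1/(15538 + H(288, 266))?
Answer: 194225/3017867893 - 5*√314/6035735786 ≈ 6.4344e-5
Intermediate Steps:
H(X, B) = √(26 + X)/5 (H(X, B) = √(X + 26)/5 = √(26 + X)/5)
1/(15538 + H(288, 266)) = 1/(15538 + √(26 + 288)/5) = 1/(15538 + √314/5)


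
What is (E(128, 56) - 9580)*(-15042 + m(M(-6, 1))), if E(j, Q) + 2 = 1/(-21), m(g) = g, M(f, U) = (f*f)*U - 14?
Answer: 3022369460/21 ≈ 1.4392e+8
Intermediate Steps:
M(f, U) = -14 + U*f² (M(f, U) = f²*U - 14 = U*f² - 14 = -14 + U*f²)
E(j, Q) = -43/21 (E(j, Q) = -2 + 1/(-21) = -2 - 1/21 = -43/21)
(E(128, 56) - 9580)*(-15042 + m(M(-6, 1))) = (-43/21 - 9580)*(-15042 + (-14 + 1*(-6)²)) = -201223*(-15042 + (-14 + 1*36))/21 = -201223*(-15042 + (-14 + 36))/21 = -201223*(-15042 + 22)/21 = -201223/21*(-15020) = 3022369460/21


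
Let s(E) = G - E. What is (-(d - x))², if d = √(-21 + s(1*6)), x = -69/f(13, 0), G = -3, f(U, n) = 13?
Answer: -309/169 + 138*I*√30/13 ≈ -1.8284 + 58.143*I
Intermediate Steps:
s(E) = -3 - E
x = -69/13 ≈ -5.3077
d = I*√30 (d = √(-21 + (-3 - 6)) = √(-21 - 9) = √(-30) = I*√30 ≈ 5.4772*I)
(-(d - x))² = (-(I*√30 - 1*(-69/13)))² = (-(I*√30 + 69/13))² = (-(69/13 + I*√30))² = (-69/13 - I*√30)²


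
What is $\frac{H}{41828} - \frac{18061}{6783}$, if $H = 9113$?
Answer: $- \frac{693642029}{283719324} \approx -2.4448$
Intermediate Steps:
$\frac{H}{41828} - \frac{18061}{6783} = \frac{9113}{41828} - \frac{18061}{6783} = - \frac{693642029}{283719324}$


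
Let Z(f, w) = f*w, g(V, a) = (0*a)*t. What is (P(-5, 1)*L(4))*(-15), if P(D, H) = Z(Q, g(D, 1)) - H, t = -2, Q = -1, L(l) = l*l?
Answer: 240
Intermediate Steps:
L(l) = l²
g(V, a) = 0 (g(V, a) = (0*a)*(-2) = 0*(-2) = 0)
P(D, H) = -H (P(D, H) = -1*0 - H = 0 - H = -H)
(P(-5, 1)*L(4))*(-15) = (-1*1*4²)*(-15) = -1*16*(-15) = -16*(-15) = 240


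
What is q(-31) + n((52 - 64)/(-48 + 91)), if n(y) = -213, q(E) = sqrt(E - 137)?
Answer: -213 + 2*I*sqrt(42) ≈ -213.0 + 12.961*I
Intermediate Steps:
q(E) = sqrt(-137 + E)
q(-31) + n((52 - 64)/(-48 + 91)) = sqrt(-137 - 31) - 213 = sqrt(-168) - 213 = 2*I*sqrt(42) - 213 = -213 + 2*I*sqrt(42)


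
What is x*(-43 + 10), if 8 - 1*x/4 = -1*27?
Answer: -4620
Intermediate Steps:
x = 140 (x = 32 - (-4)*27 = 32 - 4*(-27) = 32 + 108 = 140)
x*(-43 + 10) = 140*(-43 + 10) = 140*(-33) = -4620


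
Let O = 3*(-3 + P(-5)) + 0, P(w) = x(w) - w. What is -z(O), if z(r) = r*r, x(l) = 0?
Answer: -36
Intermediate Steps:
P(w) = -w (P(w) = 0 - w = -w)
O = 6 (O = 3*(-3 - 1*(-5)) + 0 = 3*(-3 + 5) + 0 = 3*2 + 0 = 6 + 0 = 6)
z(r) = r²
-z(O) = -1*6² = -1*36 = -36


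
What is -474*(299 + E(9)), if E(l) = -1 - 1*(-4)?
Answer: -143148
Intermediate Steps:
E(l) = 3 (E(l) = -1 + 4 = 3)
-474*(299 + E(9)) = -474*(299 + 3) = -474*302 = -143148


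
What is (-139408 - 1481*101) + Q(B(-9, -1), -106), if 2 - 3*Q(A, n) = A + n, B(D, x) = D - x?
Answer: -866851/3 ≈ -2.8895e+5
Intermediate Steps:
Q(A, n) = ⅔ - A/3 - n/3 (Q(A, n) = ⅔ - (A + n)/3 = ⅔ + (-A/3 - n/3) = ⅔ - A/3 - n/3)
(-139408 - 1481*101) + Q(B(-9, -1), -106) = (-139408 - 1481*101) + (⅔ - (-9 - 1*(-1))/3 - ⅓*(-106)) = (-139408 - 149581) + (⅔ - (-9 + 1)/3 + 106/3) = -288989 + (⅔ - ⅓*(-8) + 106/3) = -288989 + (⅔ + 8/3 + 106/3) = -288989 + 116/3 = -866851/3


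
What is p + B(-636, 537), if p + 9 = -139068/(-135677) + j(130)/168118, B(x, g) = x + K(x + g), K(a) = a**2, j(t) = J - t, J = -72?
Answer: 104434692879743/11404872943 ≈ 9157.0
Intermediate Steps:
j(t) = -72 - t
B(x, g) = x + (g + x)**2 (B(x, g) = x + (x + g)**2 = x + (g + x)**2)
p = -90967642852/11404872943 (p = -9 + (-139068/(-135677) + (-72 - 1*130)/168118) = -9 + (-139068*(-1/135677) + (-72 - 130)*(1/168118)) = -9 + (139068/135677 - 202*1/168118) = -9 + (139068/135677 - 101/84059) = -9 + 11676213635/11404872943 = -90967642852/11404872943 ≈ -7.9762)
p + B(-636, 537) = -90967642852/11404872943 + (-636 + (537 - 636)**2) = -90967642852/11404872943 + (-636 + (-99)**2) = -90967642852/11404872943 + (-636 + 9801) = -90967642852/11404872943 + 9165 = 104434692879743/11404872943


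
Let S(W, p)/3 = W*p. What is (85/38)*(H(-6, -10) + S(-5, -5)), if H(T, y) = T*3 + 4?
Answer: 5185/38 ≈ 136.45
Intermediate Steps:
H(T, y) = 4 + 3*T (H(T, y) = 3*T + 4 = 4 + 3*T)
S(W, p) = 3*W*p (S(W, p) = 3*(W*p) = 3*W*p)
(85/38)*(H(-6, -10) + S(-5, -5)) = (85/38)*((4 + 3*(-6)) + 3*(-5)*(-5)) = (85*(1/38))*((4 - 18) + 75) = 85*(-14 + 75)/38 = (85/38)*61 = 5185/38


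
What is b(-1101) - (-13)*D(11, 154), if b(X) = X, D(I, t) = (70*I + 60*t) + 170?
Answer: 131239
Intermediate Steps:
D(I, t) = 170 + 60*t + 70*I (D(I, t) = (60*t + 70*I) + 170 = 170 + 60*t + 70*I)
b(-1101) - (-13)*D(11, 154) = -1101 - (-13)*(170 + 60*154 + 70*11) = -1101 - (-13)*(170 + 9240 + 770) = -1101 - (-13)*10180 = -1101 - 1*(-132340) = -1101 + 132340 = 131239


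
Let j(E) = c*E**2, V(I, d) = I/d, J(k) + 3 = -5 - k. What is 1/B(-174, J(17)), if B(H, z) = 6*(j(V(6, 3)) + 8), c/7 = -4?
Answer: -1/624 ≈ -0.0016026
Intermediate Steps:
c = -28 (c = 7*(-4) = -28)
J(k) = -8 - k (J(k) = -3 + (-5 - k) = -8 - k)
j(E) = -28*E**2
B(H, z) = -624 (B(H, z) = 6*(-28*(6/3)**2 + 8) = 6*(-28*(6*(1/3))**2 + 8) = 6*(-28*2**2 + 8) = 6*(-28*4 + 8) = 6*(-112 + 8) = 6*(-104) = -624)
1/B(-174, J(17)) = 1/(-624) = -1/624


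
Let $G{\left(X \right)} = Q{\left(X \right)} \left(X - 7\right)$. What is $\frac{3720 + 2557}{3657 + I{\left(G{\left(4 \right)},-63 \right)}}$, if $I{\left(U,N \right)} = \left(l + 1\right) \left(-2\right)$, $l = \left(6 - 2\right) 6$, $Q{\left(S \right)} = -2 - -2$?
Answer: $\frac{6277}{3607} \approx 1.7402$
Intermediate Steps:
$Q{\left(S \right)} = 0$ ($Q{\left(S \right)} = -2 + 2 = 0$)
$l = 24$ ($l = 4 \cdot 6 = 24$)
$G{\left(X \right)} = 0$ ($G{\left(X \right)} = 0 \left(X - 7\right) = 0 \left(-7 + X\right) = 0$)
$I{\left(U,N \right)} = -50$ ($I{\left(U,N \right)} = \left(24 + 1\right) \left(-2\right) = 25 \left(-2\right) = -50$)
$\frac{3720 + 2557}{3657 + I{\left(G{\left(4 \right)},-63 \right)}} = \frac{3720 + 2557}{3657 - 50} = \frac{6277}{3607}$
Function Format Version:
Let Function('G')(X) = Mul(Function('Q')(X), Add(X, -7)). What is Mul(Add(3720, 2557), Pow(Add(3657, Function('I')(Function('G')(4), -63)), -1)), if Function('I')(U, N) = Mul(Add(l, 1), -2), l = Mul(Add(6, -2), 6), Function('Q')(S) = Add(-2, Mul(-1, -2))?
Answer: Rational(6277, 3607) ≈ 1.7402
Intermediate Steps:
Function('Q')(S) = 0 (Function('Q')(S) = Add(-2, 2) = 0)
l = 24 (l = Mul(4, 6) = 24)
Function('G')(X) = 0 (Function('G')(X) = Mul(0, Add(X, -7)) = Mul(0, Add(-7, X)) = 0)
Function('I')(U, N) = -50 (Function('I')(U, N) = Mul(Add(24, 1), -2) = Mul(25, -2) = -50)
Mul(Add(3720, 2557), Pow(Add(3657, Function('I')(Function('G')(4), -63)), -1)) = Mul(Add(3720, 2557), Pow(Add(3657, -50), -1)) = Mul(6277, Pow(3607, -1)) = Mul(6277, Rational(1, 3607)) = Rational(6277, 3607)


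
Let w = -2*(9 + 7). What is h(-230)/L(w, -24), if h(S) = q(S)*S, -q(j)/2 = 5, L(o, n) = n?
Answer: -575/6 ≈ -95.833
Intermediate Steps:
w = -32 (w = -2*16 = -32)
q(j) = -10 (q(j) = -2*5 = -10)
h(S) = -10*S
h(-230)/L(w, -24) = -10*(-230)/(-24) = 2300*(-1/24) = -575/6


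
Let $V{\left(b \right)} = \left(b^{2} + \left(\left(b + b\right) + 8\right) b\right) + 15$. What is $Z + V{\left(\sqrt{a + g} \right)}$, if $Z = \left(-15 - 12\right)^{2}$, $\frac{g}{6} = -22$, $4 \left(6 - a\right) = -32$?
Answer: $390 + 8 i \sqrt{118} \approx 390.0 + 86.902 i$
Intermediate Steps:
$a = 14$ ($a = 6 - -8 = 6 + 8 = 14$)
$g = -132$ ($g = 6 \left(-22\right) = -132$)
$Z = 729$ ($Z = \left(-27\right)^{2} = 729$)
$V{\left(b \right)} = 15 + b^{2} + b \left(8 + 2 b\right)$ ($V{\left(b \right)} = \left(b^{2} + \left(2 b + 8\right) b\right) + 15 = \left(b^{2} + \left(8 + 2 b\right) b\right) + 15 = \left(b^{2} + b \left(8 + 2 b\right)\right) + 15 = 15 + b^{2} + b \left(8 + 2 b\right)$)
$Z + V{\left(\sqrt{a + g} \right)} = 729 + \left(15 + 3 \left(\sqrt{14 - 132}\right)^{2} + 8 \sqrt{14 - 132}\right) = 729 + \left(15 + 3 \left(\sqrt{-118}\right)^{2} + 8 \sqrt{-118}\right) = 729 + \left(15 + 3 \left(i \sqrt{118}\right)^{2} + 8 i \sqrt{118}\right) = 729 + \left(15 + 3 \left(-118\right) + 8 i \sqrt{118}\right) = 729 + \left(15 - 354 + 8 i \sqrt{118}\right) = 729 - \left(339 - 8 i \sqrt{118}\right) = 390 + 8 i \sqrt{118}$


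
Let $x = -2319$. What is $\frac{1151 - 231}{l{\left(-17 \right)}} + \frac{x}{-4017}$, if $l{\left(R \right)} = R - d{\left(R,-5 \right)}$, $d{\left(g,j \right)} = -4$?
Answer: $- \frac{93987}{1339} \approx -70.192$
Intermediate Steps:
$l{\left(R \right)} = 4 + R$ ($l{\left(R \right)} = R - -4 = R + 4 = 4 + R$)
$\frac{1151 - 231}{l{\left(-17 \right)}} + \frac{x}{-4017} = \frac{1151 - 231}{4 - 17} - \frac{2319}{-4017} = \frac{1151 - 231}{-13} - - \frac{773}{1339} = 920 \left(- \frac{1}{13}\right) + \frac{773}{1339} = - \frac{920}{13} + \frac{773}{1339} = - \frac{93987}{1339}$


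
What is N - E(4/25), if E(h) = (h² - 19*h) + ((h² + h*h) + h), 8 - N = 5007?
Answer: -3122623/625 ≈ -4996.2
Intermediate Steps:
N = -4999 (N = 8 - 1*5007 = 8 - 5007 = -4999)
E(h) = -18*h + 3*h² (E(h) = (h² - 19*h) + ((h² + h²) + h) = (h² - 19*h) + (2*h² + h) = (h² - 19*h) + (h + 2*h²) = -18*h + 3*h²)
N - E(4/25) = -4999 - 3*4/25*(-6 + 4/25) = -4999 - 3*4*(1/25)*(-6 + 4*(1/25)) = -4999 - 3*4*(-6 + 4/25)/25 = -4999 - 3*4*(-146)/(25*25) = -4999 - 1*(-1752/625) = -4999 + 1752/625 = -3122623/625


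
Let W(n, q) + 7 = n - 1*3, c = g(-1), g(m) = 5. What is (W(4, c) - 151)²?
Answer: 24649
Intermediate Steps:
c = 5
W(n, q) = -10 + n (W(n, q) = -7 + (n - 1*3) = -7 + (n - 3) = -7 + (-3 + n) = -10 + n)
(W(4, c) - 151)² = ((-10 + 4) - 151)² = (-6 - 151)² = (-157)² = 24649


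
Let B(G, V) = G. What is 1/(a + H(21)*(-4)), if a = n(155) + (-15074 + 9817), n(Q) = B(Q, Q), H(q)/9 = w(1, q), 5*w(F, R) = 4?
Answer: -5/25654 ≈ -0.00019490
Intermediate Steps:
w(F, R) = ⅘ (w(F, R) = (⅕)*4 = ⅘)
H(q) = 36/5 (H(q) = 9*(⅘) = 36/5)
n(Q) = Q
a = -5102 (a = 155 + (-15074 + 9817) = 155 - 5257 = -5102)
1/(a + H(21)*(-4)) = 1/(-5102 + (36/5)*(-4)) = 1/(-5102 - 144/5) = 1/(-25654/5) = -5/25654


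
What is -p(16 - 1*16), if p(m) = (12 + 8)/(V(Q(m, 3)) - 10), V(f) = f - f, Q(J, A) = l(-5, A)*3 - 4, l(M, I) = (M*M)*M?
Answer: 2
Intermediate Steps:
l(M, I) = M**3 (l(M, I) = M**2*M = M**3)
Q(J, A) = -379 (Q(J, A) = (-5)**3*3 - 4 = -125*3 - 4 = -375 - 4 = -379)
V(f) = 0
p(m) = -2 (p(m) = (12 + 8)/(0 - 10) = 20/(-10) = 20*(-1/10) = -2)
-p(16 - 1*16) = -1*(-2) = 2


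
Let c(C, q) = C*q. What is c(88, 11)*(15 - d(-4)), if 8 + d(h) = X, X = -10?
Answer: 31944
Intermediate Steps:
d(h) = -18 (d(h) = -8 - 10 = -18)
c(88, 11)*(15 - d(-4)) = (88*11)*(15 - 1*(-18)) = 968*(15 + 18) = 968*33 = 31944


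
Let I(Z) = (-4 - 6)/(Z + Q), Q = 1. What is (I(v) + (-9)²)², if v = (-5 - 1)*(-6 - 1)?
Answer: 12061729/1849 ≈ 6523.4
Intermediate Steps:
v = 42 (v = -6*(-7) = 42)
I(Z) = -10/(1 + Z) (I(Z) = (-4 - 6)/(Z + 1) = -10/(1 + Z))
(I(v) + (-9)²)² = (-10/(1 + 42) + (-9)²)² = (-10/43 + 81)² = (3473/43)² = 12061729/1849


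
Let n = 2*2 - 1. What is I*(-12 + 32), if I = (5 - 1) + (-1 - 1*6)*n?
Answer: -340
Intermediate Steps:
n = 3 (n = 4 - 1 = 3)
I = -17 (I = (5 - 1) + (-1 - 1*6)*3 = 4 + (-1 - 6)*3 = 4 - 7*3 = 4 - 21 = -17)
I*(-12 + 32) = -17*(-12 + 32) = -17*20 = -340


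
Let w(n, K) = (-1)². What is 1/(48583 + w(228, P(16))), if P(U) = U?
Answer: 1/48584 ≈ 2.0583e-5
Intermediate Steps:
w(n, K) = 1
1/(48583 + w(228, P(16))) = 1/(48583 + 1) = 1/48584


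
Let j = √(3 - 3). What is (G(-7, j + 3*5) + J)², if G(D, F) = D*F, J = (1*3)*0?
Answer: 11025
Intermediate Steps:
J = 0 (J = 3*0 = 0)
j = 0 (j = √0 = 0)
(G(-7, j + 3*5) + J)² = (-7*(0 + 3*5) + 0)² = (-7*(0 + 15) + 0)² = (-7*15 + 0)² = (-105 + 0)² = (-105)² = 11025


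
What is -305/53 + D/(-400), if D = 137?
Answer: -129261/21200 ≈ -6.0972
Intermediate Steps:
-305/53 + D/(-400) = -305/53 + 137/(-400) = -305*1/53 + 137*(-1/400) = -305/53 - 137/400 = -129261/21200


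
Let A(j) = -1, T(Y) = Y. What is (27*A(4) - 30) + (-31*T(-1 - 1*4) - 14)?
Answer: 84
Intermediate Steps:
(27*A(4) - 30) + (-31*T(-1 - 1*4) - 14) = (27*(-1) - 30) + (-31*(-1 - 1*4) - 14) = (-27 - 30) + (-31*(-1 - 4) - 14) = -57 + (-31*(-5) - 14) = -57 + (155 - 14) = -57 + 141 = 84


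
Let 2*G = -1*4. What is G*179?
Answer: -358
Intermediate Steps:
G = -2 (G = (-1*4)/2 = (½)*(-4) = -2)
G*179 = -2*179 = -358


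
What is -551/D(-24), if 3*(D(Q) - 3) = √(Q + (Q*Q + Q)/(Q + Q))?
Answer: -29754/233 + 1653*I*√142/233 ≈ -127.7 + 84.54*I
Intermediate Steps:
D(Q) = 3 + √(Q + (Q + Q²)/(2*Q))/3 (D(Q) = 3 + √(Q + (Q*Q + Q)/(Q + Q))/3 = 3 + √(Q + (Q² + Q)/((2*Q)))/3 = 3 + √(Q + (Q + Q²)*(1/(2*Q)))/3 = 3 + √(Q + (Q + Q²)/(2*Q))/3)
-551/D(-24) = -551/(3 + √(2 + 6*(-24))/6) = -551/(3 + √(2 - 144)/6) = -551/(3 + √(-142)/6) = -551/(3 + (I*√142)/6) = -551/(3 + I*√142/6)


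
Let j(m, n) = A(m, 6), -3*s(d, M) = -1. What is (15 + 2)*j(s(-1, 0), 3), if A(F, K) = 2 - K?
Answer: -68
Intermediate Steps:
s(d, M) = 1/3 (s(d, M) = -1/3*(-1) = 1/3)
j(m, n) = -4 (j(m, n) = 2 - 1*6 = 2 - 6 = -4)
(15 + 2)*j(s(-1, 0), 3) = (15 + 2)*(-4) = 17*(-4) = -68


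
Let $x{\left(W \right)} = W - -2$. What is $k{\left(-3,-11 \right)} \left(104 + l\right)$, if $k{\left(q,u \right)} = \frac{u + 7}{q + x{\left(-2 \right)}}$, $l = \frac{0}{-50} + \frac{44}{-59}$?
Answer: $\frac{24368}{177} \approx 137.67$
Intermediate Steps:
$l = - \frac{44}{59}$ ($l = 0 \left(- \frac{1}{50}\right) + 44 \left(- \frac{1}{59}\right) = 0 - \frac{44}{59} = - \frac{44}{59} \approx -0.74576$)
$x{\left(W \right)} = 2 + W$ ($x{\left(W \right)} = W + 2 = 2 + W$)
$k{\left(q,u \right)} = \frac{7 + u}{q}$ ($k{\left(q,u \right)} = \frac{u + 7}{q + \left(2 - 2\right)} = \frac{7 + u}{q + 0} = \frac{7 + u}{q}$)
$k{\left(-3,-11 \right)} \left(104 + l\right) = \frac{7 - 11}{-3} \left(104 - \frac{44}{59}\right) = \left(- \frac{1}{3}\right) \left(-4\right) \frac{6092}{59} = \frac{4}{3} \cdot \frac{6092}{59} = \frac{24368}{177}$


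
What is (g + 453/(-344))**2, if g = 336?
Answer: 13255147161/118336 ≈ 1.1201e+5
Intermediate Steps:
(g + 453/(-344))**2 = (336 + 453/(-344))**2 = (336 + 453*(-1/344))**2 = (336 - 453/344)**2 = (115131/344)**2 = 13255147161/118336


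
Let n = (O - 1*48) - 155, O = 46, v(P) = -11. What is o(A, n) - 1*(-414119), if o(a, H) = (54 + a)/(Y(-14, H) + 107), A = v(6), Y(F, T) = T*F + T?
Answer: 889527655/2148 ≈ 4.1412e+5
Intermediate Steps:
Y(F, T) = T + F*T (Y(F, T) = F*T + T = T + F*T)
n = -157 (n = (46 - 1*48) - 155 = (46 - 48) - 155 = -2 - 155 = -157)
A = -11
o(a, H) = (54 + a)/(107 - 13*H) (o(a, H) = (54 + a)/(H*(1 - 14) + 107) = (54 + a)/(H*(-13) + 107) = (54 + a)/(-13*H + 107) = (54 + a)/(107 - 13*H))
o(A, n) - 1*(-414119) = (54 - 11)/(107 - 13*(-157)) - 1*(-414119) = 43/(107 + 2041) + 414119 = 43/2148 + 414119 = 889527655/2148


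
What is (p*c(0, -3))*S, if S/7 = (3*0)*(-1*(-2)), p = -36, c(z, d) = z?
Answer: 0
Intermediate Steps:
S = 0 (S = 7*((3*0)*(-1*(-2))) = 7*(0*2) = 7*0 = 0)
(p*c(0, -3))*S = -36*0*0 = 0*0 = 0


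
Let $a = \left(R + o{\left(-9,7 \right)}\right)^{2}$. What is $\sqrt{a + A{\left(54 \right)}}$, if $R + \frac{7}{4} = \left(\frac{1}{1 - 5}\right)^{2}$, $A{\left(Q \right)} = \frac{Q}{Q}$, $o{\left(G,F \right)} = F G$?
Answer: $\frac{\sqrt{1071481}}{16} \approx 64.695$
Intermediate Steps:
$A{\left(Q \right)} = 1$
$R = - \frac{27}{16}$ ($R = - \frac{7}{4} + \left(\frac{1}{1 - 5}\right)^{2} = - \frac{7}{4} + \left(\frac{1}{-4}\right)^{2} = - \frac{7}{4} + \left(- \frac{1}{4}\right)^{2} = - \frac{7}{4} + \frac{1}{16} = - \frac{27}{16} \approx -1.6875$)
$a = \frac{1071225}{256}$ ($a = \left(- \frac{27}{16} + 7 \left(-9\right)\right)^{2} = \left(- \frac{27}{16} - 63\right)^{2} = \left(- \frac{1035}{16}\right)^{2} = \frac{1071225}{256} \approx 4184.5$)
$\sqrt{a + A{\left(54 \right)}} = \sqrt{\frac{1071225}{256} + 1} = \sqrt{\frac{1071481}{256}} = \frac{\sqrt{1071481}}{16}$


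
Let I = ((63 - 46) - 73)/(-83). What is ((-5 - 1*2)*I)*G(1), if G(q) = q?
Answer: -392/83 ≈ -4.7229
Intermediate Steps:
I = 56/83 (I = (17 - 73)*(-1/83) = -56*(-1/83) = 56/83 ≈ 0.67470)
((-5 - 1*2)*I)*G(1) = ((-5 - 1*2)*(56/83))*1 = ((-5 - 2)*(56/83))*1 = -7*56/83*1 = -392/83*1 = -392/83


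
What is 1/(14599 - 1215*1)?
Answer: 1/13384 ≈ 7.4716e-5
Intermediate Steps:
1/(14599 - 1215*1) = 1/(14599 - 1215) = 1/13384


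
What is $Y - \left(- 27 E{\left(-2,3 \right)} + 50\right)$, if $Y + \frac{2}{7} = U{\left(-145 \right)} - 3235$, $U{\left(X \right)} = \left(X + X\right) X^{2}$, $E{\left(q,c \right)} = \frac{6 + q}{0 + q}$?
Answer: $- \frac{42704125}{7} \approx -6.1006 \cdot 10^{6}$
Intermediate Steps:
$E{\left(q,c \right)} = \frac{6 + q}{q}$
$U{\left(X \right)} = 2 X^{3}$ ($U{\left(X \right)} = 2 X X^{2} = 2 X^{3}$)
$Y = - \frac{42703397}{7}$ ($Y = - \frac{2}{7} + \left(2 \left(-145\right)^{3} - 3235\right) = - \frac{2}{7} + \left(2 \left(-3048625\right) - 3235\right) = - \frac{2}{7} - 6100485 = - \frac{42703397}{7} \approx -6.1005 \cdot 10^{6}$)
$Y - \left(- 27 E{\left(-2,3 \right)} + 50\right) = - \frac{42703397}{7} - \left(- 27 \frac{6 - 2}{-2} + 50\right) = - \frac{42703397}{7} - \left(- 27 \left(\left(- \frac{1}{2}\right) 4\right) + 50\right) = - \frac{42703397}{7} - \left(\left(-27\right) \left(-2\right) + 50\right) = - \frac{42703397}{7} - \left(54 + 50\right) = - \frac{42703397}{7} - 104 = - \frac{42704125}{7}$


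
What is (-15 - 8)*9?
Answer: -207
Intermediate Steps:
(-15 - 8)*9 = -23*9 = -207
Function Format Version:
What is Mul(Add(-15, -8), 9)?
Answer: -207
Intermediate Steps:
Mul(Add(-15, -8), 9) = Mul(-23, 9) = -207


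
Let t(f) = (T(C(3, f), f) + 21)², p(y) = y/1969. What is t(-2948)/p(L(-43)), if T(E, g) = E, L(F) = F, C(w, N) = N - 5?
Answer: -16926752656/43 ≈ -3.9365e+8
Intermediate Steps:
C(w, N) = -5 + N
p(y) = y/1969 (p(y) = y*(1/1969) = y/1969)
t(f) = (16 + f)² (t(f) = ((-5 + f) + 21)² = (16 + f)²)
t(-2948)/p(L(-43)) = (16 - 2948)²/(((1/1969)*(-43))) = (-2932)²/(-43/1969) = 8596624*(-1969/43) = -16926752656/43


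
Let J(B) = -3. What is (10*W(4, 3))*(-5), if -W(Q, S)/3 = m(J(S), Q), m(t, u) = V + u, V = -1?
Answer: 450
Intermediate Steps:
m(t, u) = -1 + u
W(Q, S) = 3 - 3*Q (W(Q, S) = -3*(-1 + Q) = 3 - 3*Q)
(10*W(4, 3))*(-5) = (10*(3 - 3*4))*(-5) = (10*(3 - 12))*(-5) = (10*(-9))*(-5) = -90*(-5) = 450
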